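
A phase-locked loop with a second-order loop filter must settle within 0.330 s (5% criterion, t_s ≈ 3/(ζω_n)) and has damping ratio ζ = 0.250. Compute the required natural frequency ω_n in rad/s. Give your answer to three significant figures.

Rearranging t_s ≈ 3/(ζω_n) gives ω_n = 3/(ζ·t_s) = 3/(0.250 × 0.330) = 36.4 rad/s.

ω_n ≈ 36.4 rad/s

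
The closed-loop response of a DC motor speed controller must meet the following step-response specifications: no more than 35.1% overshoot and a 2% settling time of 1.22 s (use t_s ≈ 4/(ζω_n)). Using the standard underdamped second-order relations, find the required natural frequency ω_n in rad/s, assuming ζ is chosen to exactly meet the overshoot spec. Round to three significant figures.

ζ = −ln(OS)/√(π² + (ln OS)²). With OS = 0.351, ln OS = −1.047 and ζ = 1.047/3.311 = 0.316.
Then ω_n = 4/(ζ t_s) = 4/(0.316 × 1.22) = 10.4 rad/s.

ω_n ≈ 10.4 rad/s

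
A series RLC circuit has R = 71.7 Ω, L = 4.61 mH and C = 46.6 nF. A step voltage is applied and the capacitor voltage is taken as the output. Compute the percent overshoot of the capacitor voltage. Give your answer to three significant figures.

For a series RLC circuit (capacitor voltage as output), ω_n = 1/√(LC) = 1/√(4.61 mH · 46.6 nF) = 68200 rad/s.
ζ = (R/2)·√(C/L) = (71.7/2)·√(46.6 nF/4.61 mH) = 0.114.
Overshoot: exp(−π·0.114/√(1−0.114²)) = 0.697, i.e. 69.7%.

%OS ≈ 69.7%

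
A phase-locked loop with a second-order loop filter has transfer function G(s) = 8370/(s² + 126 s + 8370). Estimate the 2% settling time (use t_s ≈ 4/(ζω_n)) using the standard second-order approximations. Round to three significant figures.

Comparing the denominator to s² + 2ζω_n s + ω_n²: ω_n = √8370 = 91.5 rad/s, and 2ζω_n = 126 so ζ = 126/(2·91.5) = 0.689.
t_s ≈ 4/(ζω_n) = 4/(0.689·91.5) = 0.0635 s.

t_s ≈ 0.0635 s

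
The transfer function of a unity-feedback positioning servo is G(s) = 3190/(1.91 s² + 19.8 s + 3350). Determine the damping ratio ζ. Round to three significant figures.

ζ ≈ 0.124

Dividing through by 1.91: denominator becomes s² + 10.37 s + 1754.
So ω_n = √1754 = 41.9 rad/s and ζ = 10.37/(2·41.9) = 0.124.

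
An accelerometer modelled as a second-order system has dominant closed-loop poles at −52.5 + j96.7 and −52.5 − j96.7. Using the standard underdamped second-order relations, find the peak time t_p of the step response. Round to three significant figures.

t_p ≈ 0.0325 s

t_p = π/ω_d with ω_d = 96.7 (the imaginary part), so t_p = 0.0325 s.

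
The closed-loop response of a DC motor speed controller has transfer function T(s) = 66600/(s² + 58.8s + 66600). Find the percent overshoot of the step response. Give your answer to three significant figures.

ω_n = √66600 = 258 rad/s; ζ = 58.8/(2·258) = 0.114.
%OS = 100·exp(−πζ/√(1−ζ²)) = 69.8%.

%OS ≈ 69.8%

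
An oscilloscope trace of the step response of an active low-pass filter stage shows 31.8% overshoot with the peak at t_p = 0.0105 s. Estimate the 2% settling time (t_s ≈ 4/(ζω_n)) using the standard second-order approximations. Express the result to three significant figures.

ζ from %OS: ζ = |ln 0.318|/√(π²+ln²0.318) = 0.343.
t_p = π/ω_d ⇒ ω_d = 299 rad/s; then ω_n = ω_d/√(1−ζ²) = 318 rad/s.
t_s ≈ 4/(ζω_n) = 4/(0.343·318) = 0.0367 s.

t_s ≈ 0.0367 s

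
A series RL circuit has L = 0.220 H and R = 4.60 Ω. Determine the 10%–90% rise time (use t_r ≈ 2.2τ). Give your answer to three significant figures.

t_r ≈ 0.105 s

τ = L/R = 0.220/4.60 = 0.0478 s.
t_r ≈ 2.2τ = 0.105 s.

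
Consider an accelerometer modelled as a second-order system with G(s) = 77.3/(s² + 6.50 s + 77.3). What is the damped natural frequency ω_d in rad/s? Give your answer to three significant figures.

Matching coefficients with s² + 2ζω_n s + ω_n² gives ω_n² = 77.3 ⇒ ω_n = 8.79 rad/s, and ζ = 6.50/(2ω_n) = 0.370.
ω_d = 8.79·√(1 − 0.370²) = 8.17 rad/s.

ω_d ≈ 8.17 rad/s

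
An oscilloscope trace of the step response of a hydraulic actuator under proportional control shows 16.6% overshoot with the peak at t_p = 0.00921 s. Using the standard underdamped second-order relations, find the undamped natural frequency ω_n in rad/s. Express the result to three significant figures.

The overshoot fixes ζ = −ln(OS)/√(π²+ln²(OS)) = 0.496.
t_p = π/ω_d ⇒ ω_d = 341 rad/s; then ω_n = ω_d/√(1−ζ²) = 393 rad/s.

ω_n ≈ 393 rad/s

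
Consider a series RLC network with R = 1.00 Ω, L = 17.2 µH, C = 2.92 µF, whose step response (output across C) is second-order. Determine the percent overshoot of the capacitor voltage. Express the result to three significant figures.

%OS ≈ 51.6%

For a series RLC circuit (capacitor voltage as output), ω_n = 1/√(LC) = 1/√(17.2 µH · 2.92 µF) = 141000 rad/s.
ζ = (R/2)·√(C/L) = (1.00/2)·√(2.92 µF/17.2 µH) = 0.206.
Overshoot: exp(−π·0.206/√(1−0.206²)) = 0.516, i.e. 51.6%.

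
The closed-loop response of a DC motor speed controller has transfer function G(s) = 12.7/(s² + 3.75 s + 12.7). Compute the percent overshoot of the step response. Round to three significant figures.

%OS ≈ 14.3%

Comparing the denominator to s² + 2ζω_n s + ω_n²: ω_n = √12.7 = 3.56 rad/s, and 2ζω_n = 3.75 so ζ = 3.75/(2·3.56) = 0.526.
Overshoot: exp(−π·0.526/√(1−0.526²)) = 0.143, i.e. 14.3%.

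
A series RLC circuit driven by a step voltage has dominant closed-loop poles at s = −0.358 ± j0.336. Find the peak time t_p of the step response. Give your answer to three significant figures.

t_p = π/ω_d with ω_d = 0.336 (the imaginary part), so t_p = 9.35 s.

t_p ≈ 9.35 s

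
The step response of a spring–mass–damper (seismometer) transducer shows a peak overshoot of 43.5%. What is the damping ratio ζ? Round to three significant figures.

ζ ≈ 0.256

From %OS = 100·exp(−πζ/√(1−ζ²)), invert to get ζ = −ln(OS)/√(π² + ln²(OS)) with OS = 0.435.
−ln 0.435 = 0.8324, so ζ = 0.8324/√(π² + 0.6929) = 0.256.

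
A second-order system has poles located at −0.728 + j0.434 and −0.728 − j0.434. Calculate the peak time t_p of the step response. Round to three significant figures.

t_p ≈ 7.24 s

t_p = π/ω_d with ω_d = 0.434 (the imaginary part), so t_p = 7.24 s.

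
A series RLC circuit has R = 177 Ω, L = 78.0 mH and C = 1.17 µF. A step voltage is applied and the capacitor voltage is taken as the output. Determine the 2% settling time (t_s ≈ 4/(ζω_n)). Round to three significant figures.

t_s ≈ 0.00353 s

For a series RLC circuit (capacitor voltage as output), ω_n = 1/√(LC) = 1/√(78.0 mH · 1.17 µF) = 3310 rad/s.
ζ = (R/2)·√(C/L) = (177/2)·√(1.17 µF/78.0 mH) = 0.343.
t_s ≈ 4/(ζω_n) = 0.00353 s.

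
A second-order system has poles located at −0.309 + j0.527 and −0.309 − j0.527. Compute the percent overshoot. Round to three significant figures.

%OS ≈ 15.8%

With σ = 0.309, ω_d = 0.527: ω_n = √(σ²+ω_d²) = 0.611 rad/s, ζ = σ/ω_n = 0.506.
%OS = 100 e^{−πζ/√(1−ζ²)} with ζ = 0.506 gives 15.8%.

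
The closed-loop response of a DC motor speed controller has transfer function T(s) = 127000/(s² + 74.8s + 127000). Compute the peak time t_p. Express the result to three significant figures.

t_p ≈ 0.00886 s

Matching coefficients with s² + 2ζω_n s + ω_n² gives ω_n² = 127000 ⇒ ω_n = 356 rad/s, and ζ = 74.8/(2ω_n) = 0.105.
ω_d = 356·√(1 − 0.105²) = 354 rad/s. Then t_p = π/ω_d = 0.00886 s.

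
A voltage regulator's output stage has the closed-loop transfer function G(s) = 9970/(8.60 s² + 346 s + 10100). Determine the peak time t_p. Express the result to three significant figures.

t_p ≈ 0.113 s

Dividing through by 8.60: denominator becomes s² + 40.23 s + 1174.
So ω_n = √1174 = 34.3 rad/s and ζ = 40.23/(2·34.3) = 0.587.
The damped frequency ω_d = ω_n√(1−ζ²) = 27.7 rad/s. t_p = π/ω_d = 0.113 s.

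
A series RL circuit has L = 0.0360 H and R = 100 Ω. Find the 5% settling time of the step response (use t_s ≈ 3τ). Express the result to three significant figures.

τ = L/R = 0.0360/100 = 0.000360 s.
t_s ≈ 3τ = 0.00108 s.

t_s ≈ 0.00108 s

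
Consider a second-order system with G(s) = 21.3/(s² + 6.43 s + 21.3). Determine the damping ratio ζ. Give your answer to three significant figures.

Matching coefficients with s² + 2ζω_n s + ω_n² gives ω_n² = 21.3 ⇒ ω_n = 4.62 rad/s, and ζ = 6.43/(2ω_n) = 0.697.

ζ ≈ 0.697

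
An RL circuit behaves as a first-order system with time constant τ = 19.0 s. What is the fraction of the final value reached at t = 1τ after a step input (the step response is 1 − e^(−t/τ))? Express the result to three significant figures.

y/y_∞ ≈ 0.632

y(t)/y_∞ = 1 − e^(−t/τ) = 1 − e^(−1) = 1 − e^(−1.00) = 0.632.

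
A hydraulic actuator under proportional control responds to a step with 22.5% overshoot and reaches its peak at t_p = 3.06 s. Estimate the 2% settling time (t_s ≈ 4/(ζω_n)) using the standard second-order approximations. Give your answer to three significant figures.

ζ from %OS: ζ = |ln 0.225|/√(π²+ln²0.225) = 0.429.
t_p = π/ω_d ⇒ ω_d = 1.03 rad/s; then ω_n = ω_d/√(1−ζ²) = 1.14 rad/s.
t_s ≈ 4/(ζω_n) = 4/(0.429·1.14) = 8.21 s.

t_s ≈ 8.21 s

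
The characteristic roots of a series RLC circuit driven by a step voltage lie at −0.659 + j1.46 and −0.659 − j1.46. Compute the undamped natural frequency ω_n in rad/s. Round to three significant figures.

With σ = 0.659, ω_d = 1.46: ω_n = √(σ²+ω_d²) = 1.60 rad/s, ζ = σ/ω_n = 0.411.

ω_n ≈ 1.60 rad/s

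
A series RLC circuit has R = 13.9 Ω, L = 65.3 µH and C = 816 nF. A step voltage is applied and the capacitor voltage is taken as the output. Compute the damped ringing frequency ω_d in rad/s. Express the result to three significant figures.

ω_d ≈ 86300 rad/s

For a series RLC circuit (capacitor voltage as output), ω_n = 1/√(LC) = 1/√(65.3 µH · 816 nF) = 137000 rad/s.
ζ = (R/2)·√(C/L) = (13.9/2)·√(816 nF/65.3 µH) = 0.777.
ω_d = 137000·√(1 − 0.777²) = 86300 rad/s.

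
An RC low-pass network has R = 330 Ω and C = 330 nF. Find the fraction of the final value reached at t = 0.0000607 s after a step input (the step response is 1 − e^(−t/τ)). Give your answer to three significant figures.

y/y_∞ ≈ 0.427

τ = RC = 330 × 330 nF = 0.000109 s.
y(t)/y_∞ = 1 − e^(−t/τ) = 1 − e^(−0.0000607/0.000109) = 1 − e^(−0.557) = 0.427.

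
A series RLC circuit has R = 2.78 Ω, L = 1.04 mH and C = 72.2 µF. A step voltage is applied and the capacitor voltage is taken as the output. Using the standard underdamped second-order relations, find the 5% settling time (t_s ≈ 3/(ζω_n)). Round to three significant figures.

For a series RLC circuit (capacitor voltage as output), ω_n = 1/√(LC) = 1/√(1.04 mH · 72.2 µF) = 3650 rad/s.
ζ = (R/2)·√(C/L) = (2.78/2)·√(72.2 µF/1.04 mH) = 0.366.
t_s ≈ 3/(ζω_n) = 0.00224 s.

t_s ≈ 0.00224 s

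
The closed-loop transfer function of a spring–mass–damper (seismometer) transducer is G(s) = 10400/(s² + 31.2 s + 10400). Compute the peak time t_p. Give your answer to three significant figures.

Comparing the denominator to s² + 2ζω_n s + ω_n²: ω_n = √10400 = 102 rad/s, and 2ζω_n = 31.2 so ζ = 31.2/(2·102) = 0.153.
The damped frequency ω_d = ω_n√(1−ζ²) = 101 rad/s. Then t_p = π/ω_d = 0.0312 s.

t_p ≈ 0.0312 s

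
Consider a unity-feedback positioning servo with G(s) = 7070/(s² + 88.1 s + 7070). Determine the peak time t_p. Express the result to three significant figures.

t_p ≈ 0.0439 s

Comparing the denominator to s² + 2ζω_n s + ω_n²: ω_n = √7070 = 84.1 rad/s, and 2ζω_n = 88.1 so ζ = 88.1/(2·84.1) = 0.524.
ω_d = 84.1·√(1 − 0.524²) = 71.6 rad/s. Then t_p = π/ω_d = 0.0439 s.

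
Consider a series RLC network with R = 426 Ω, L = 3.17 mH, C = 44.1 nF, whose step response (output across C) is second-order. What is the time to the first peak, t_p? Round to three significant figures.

For a series RLC circuit (capacitor voltage as output), ω_n = 1/√(LC) = 1/√(3.17 mH · 44.1 nF) = 84600 rad/s.
ζ = (R/2)·√(C/L) = (426/2)·√(44.1 nF/3.17 mH) = 0.794.
The damped frequency ω_d = ω_n√(1−ζ²) = 51400 rad/s. t_p = π/ω_d = 0.0000612 s.

t_p ≈ 0.0000612 s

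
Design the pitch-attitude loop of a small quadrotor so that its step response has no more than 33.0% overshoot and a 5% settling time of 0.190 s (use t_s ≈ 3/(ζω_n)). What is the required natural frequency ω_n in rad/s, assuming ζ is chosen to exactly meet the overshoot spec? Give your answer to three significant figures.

Inverting the overshoot relation: ζ = |ln 0.330|/√(π² + ln²0.330) = 0.333.
Then ω_n = 3/(ζ t_s) = 3/(0.333 × 0.190) = 47.4 rad/s.

ω_n ≈ 47.4 rad/s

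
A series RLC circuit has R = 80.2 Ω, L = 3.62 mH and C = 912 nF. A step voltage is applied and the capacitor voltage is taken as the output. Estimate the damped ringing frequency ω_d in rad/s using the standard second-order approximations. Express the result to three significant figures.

ω_d ≈ 13400 rad/s

For a series RLC circuit (capacitor voltage as output), ω_n = 1/√(LC) = 1/√(3.62 mH · 912 nF) = 17400 rad/s.
ζ = (R/2)·√(C/L) = (80.2/2)·√(912 nF/3.62 mH) = 0.636.
ω_d = ω_n√(1−ζ²) = 13400 rad/s.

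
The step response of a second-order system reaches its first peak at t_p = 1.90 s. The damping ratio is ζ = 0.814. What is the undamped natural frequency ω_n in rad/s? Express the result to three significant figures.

ω_n ≈ 2.85 rad/s

Peak time t_p = π/ω_d, so ω_d = π/t_p = π/1.90 = 1.65 rad/s.
ω_n = ω_d/√(1−ζ²) = 1.65/√0.337 = 2.85 rad/s.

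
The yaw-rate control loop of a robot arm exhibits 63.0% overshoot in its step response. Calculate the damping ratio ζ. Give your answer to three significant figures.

ζ = −ln(OS)/√(π² + (ln OS)²). With OS = 0.630, ln OS = −0.4620 and ζ = 0.4620/3.175 = 0.146.

ζ ≈ 0.146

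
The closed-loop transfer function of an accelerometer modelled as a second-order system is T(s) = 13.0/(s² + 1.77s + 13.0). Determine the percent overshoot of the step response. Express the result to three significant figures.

%OS ≈ 45.1%

Comparing the denominator to s² + 2ζω_n s + ω_n²: ω_n = √13.0 = 3.61 rad/s, and 2ζω_n = 1.77 so ζ = 1.77/(2·3.61) = 0.245.
Overshoot: exp(−π·0.245/√(1−0.245²)) = 0.451, i.e. 45.1%.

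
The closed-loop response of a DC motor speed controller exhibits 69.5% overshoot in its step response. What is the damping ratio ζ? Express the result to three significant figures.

From %OS = 100·exp(−πζ/√(1−ζ²)), invert to get ζ = −ln(OS)/√(π² + ln²(OS)) with OS = 0.695.
−ln 0.695 = 0.3638, so ζ = 0.3638/√(π² + 0.1324) = 0.115.

ζ ≈ 0.115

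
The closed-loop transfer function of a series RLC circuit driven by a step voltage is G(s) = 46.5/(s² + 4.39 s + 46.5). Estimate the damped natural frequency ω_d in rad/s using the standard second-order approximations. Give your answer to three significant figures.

ω_d ≈ 6.46 rad/s

Matching coefficients with s² + 2ζω_n s + ω_n² gives ω_n² = 46.5 ⇒ ω_n = 6.82 rad/s, and ζ = 4.39/(2ω_n) = 0.322.
ω_d = ω_n√(1−ζ²) = 6.46 rad/s.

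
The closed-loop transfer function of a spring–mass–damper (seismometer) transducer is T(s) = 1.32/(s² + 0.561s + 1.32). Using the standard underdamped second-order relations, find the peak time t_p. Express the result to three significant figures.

t_p ≈ 2.82 s

Matching coefficients with s² + 2ζω_n s + ω_n² gives ω_n² = 1.32 ⇒ ω_n = 1.15 rad/s, and ζ = 0.561/(2ω_n) = 0.244.
ω_d = 1.15·√(1 − 0.244²) = 1.11 rad/s. Then t_p = π/ω_d = 2.82 s.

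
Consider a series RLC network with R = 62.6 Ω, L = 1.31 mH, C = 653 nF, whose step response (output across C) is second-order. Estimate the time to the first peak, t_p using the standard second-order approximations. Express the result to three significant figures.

For a series RLC circuit (capacitor voltage as output), ω_n = 1/√(LC) = 1/√(1.31 mH · 653 nF) = 34200 rad/s.
ζ = (R/2)·√(C/L) = (62.6/2)·√(653 nF/1.31 mH) = 0.699.
The damped frequency ω_d = ω_n√(1−ζ²) = 24500 rad/s. t_p = π/ω_d = 0.000128 s.

t_p ≈ 0.000128 s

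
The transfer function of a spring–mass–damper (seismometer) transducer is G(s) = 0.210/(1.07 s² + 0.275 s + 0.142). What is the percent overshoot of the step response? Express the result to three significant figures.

Dividing through by 1.07: denominator becomes s² + 0.2570 s + 0.1327.
So ω_n = √0.1327 = 0.364 rad/s and ζ = 0.2570/(2·0.364) = 0.353.
%OS = 100·exp(−πζ/√(1−ζ²)) = 30.6%.

%OS ≈ 30.6%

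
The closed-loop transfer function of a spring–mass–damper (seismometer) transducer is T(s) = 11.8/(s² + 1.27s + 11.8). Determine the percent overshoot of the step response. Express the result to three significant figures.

%OS ≈ 55.4%

Matching coefficients with s² + 2ζω_n s + ω_n² gives ω_n² = 11.8 ⇒ ω_n = 3.44 rad/s, and ζ = 1.27/(2ω_n) = 0.185.
Overshoot: exp(−π·0.185/√(1−0.185²)) = 0.554, i.e. 55.4%.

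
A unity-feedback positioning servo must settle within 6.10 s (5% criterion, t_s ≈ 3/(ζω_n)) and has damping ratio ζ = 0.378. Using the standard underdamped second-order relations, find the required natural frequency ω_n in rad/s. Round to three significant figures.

ω_n ≈ 1.30 rad/s

Rearranging t_s ≈ 3/(ζω_n) gives ω_n = 3/(ζ·t_s) = 3/(0.378 × 6.10) = 1.30 rad/s.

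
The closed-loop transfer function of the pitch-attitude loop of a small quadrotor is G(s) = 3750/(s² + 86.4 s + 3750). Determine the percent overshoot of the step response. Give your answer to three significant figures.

%OS ≈ 4.39%

Matching coefficients with s² + 2ζω_n s + ω_n² gives ω_n² = 3750 ⇒ ω_n = 61.2 rad/s, and ζ = 86.4/(2ω_n) = 0.705.
%OS = 100 e^{−πζ/√(1−ζ²)} with ζ = 0.705 gives 4.39%.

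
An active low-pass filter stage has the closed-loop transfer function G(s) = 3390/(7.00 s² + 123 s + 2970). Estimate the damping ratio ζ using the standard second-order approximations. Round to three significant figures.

Dividing through by 7.00: denominator becomes s² + 17.57 s + 424.3.
So ω_n = √424.3 = 20.6 rad/s and ζ = 17.57/(2·20.6) = 0.427.

ζ ≈ 0.427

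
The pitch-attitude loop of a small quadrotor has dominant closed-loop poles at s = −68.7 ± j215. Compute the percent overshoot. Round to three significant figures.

The poles are at −σ ± jω_d with σ = 68.7 and ω_d = 215, so ω_n = √(σ²+ω_d²) = 226 rad/s and ζ = σ/ω_n = 0.304.
%OS = 100·exp(−πζ/√(1−ζ²)) = 36.6%.

%OS ≈ 36.6%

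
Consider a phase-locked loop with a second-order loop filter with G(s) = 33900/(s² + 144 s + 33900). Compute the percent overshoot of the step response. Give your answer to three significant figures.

Comparing the denominator to s² + 2ζω_n s + ω_n²: ω_n = √33900 = 184 rad/s, and 2ζω_n = 144 so ζ = 144/(2·184) = 0.391.
%OS = 100·exp(−πζ/√(1−ζ²)) = 26.3%.

%OS ≈ 26.3%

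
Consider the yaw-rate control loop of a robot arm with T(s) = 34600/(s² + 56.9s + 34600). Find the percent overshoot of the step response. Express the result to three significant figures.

%OS ≈ 61.5%

Matching coefficients with s² + 2ζω_n s + ω_n² gives ω_n² = 34600 ⇒ ω_n = 186 rad/s, and ζ = 56.9/(2ω_n) = 0.153.
Overshoot: exp(−π·0.153/√(1−0.153²)) = 0.615, i.e. 61.5%.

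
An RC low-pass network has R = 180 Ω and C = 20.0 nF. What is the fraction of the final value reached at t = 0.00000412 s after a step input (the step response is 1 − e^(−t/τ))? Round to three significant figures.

y/y_∞ ≈ 0.682

τ = RC = 180 × 20.0 nF = 0.00000360 s.
y(t)/y_∞ = 1 − e^(−t/τ) = 1 − e^(−0.00000412/0.00000360) = 1 − e^(−1.14) = 0.682.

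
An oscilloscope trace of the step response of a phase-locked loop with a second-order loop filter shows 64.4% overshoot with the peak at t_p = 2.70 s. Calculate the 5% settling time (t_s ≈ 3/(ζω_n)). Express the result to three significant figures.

t_s ≈ 18.4 s

From the overshoot, ζ = −ln(OS)/√(π²+ln²(OS)) = 0.139.
From t_p = π/ω_d, ω_d = π/2.70 = 1.16 rad/s, so ω_n = ω_d/√(1−ζ²) = 1.17 rad/s.
t_s ≈ 3/(ζω_n) = 3/(0.139·1.17) = 18.4 s.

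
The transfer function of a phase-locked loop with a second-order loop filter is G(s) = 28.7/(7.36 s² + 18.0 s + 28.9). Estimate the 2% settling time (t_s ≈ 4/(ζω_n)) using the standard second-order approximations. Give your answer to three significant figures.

t_s ≈ 3.27 s

Dividing through by 7.36: denominator becomes s² + 2.446 s + 3.927.
So ω_n = √3.927 = 1.98 rad/s and ζ = 2.446/(2·1.98) = 0.617.
t_s ≈ 4/(ζω_n) = 3.27 s.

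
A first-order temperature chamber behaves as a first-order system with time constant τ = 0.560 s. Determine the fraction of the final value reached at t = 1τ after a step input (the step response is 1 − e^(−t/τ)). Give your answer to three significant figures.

y/y_∞ ≈ 0.632

y(t)/y_∞ = 1 − e^(−t/τ) = 1 − e^(−1) = 1 − e^(−1.00) = 0.632.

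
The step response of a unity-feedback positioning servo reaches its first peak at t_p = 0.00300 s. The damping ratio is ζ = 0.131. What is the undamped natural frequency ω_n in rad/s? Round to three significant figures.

Peak time t_p = π/ω_d, so ω_d = π/t_p = π/0.00300 = 1050 rad/s.
ω_n = ω_d/√(1−ζ²) = 1050/√0.983 = 1060 rad/s.

ω_n ≈ 1060 rad/s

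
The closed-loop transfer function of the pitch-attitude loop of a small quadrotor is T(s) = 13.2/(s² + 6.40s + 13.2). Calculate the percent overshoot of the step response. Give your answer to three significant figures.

ω_n = √13.2 = 3.63 rad/s; ζ = 6.40/(2·3.63) = 0.881.
%OS = 100 e^{−πζ/√(1−ζ²)} with ζ = 0.881 gives 0.290%.

%OS ≈ 0.290%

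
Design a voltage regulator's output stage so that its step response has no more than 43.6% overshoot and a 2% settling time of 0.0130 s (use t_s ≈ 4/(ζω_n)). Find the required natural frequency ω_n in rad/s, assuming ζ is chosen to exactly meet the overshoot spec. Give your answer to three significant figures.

ω_n ≈ 1200 rad/s

ζ = −ln(OS)/√(π² + (ln OS)²). With OS = 0.436, ln OS = −0.8301 and ζ = 0.8301/3.249 = 0.255.
Then ω_n = 4/(ζ t_s) = 4/(0.255 × 0.0130) = 1200 rad/s.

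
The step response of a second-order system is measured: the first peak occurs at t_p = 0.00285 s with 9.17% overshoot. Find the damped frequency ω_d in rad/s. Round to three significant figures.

t_p = π/ω_d, so ω_d = π/0.00285 = 1100 rad/s.

ω_d ≈ 1100 rad/s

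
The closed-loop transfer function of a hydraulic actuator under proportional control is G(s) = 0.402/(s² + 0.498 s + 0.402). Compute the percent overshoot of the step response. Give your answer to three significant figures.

%OS ≈ 26.1%

Matching coefficients with s² + 2ζω_n s + ω_n² gives ω_n² = 0.402 ⇒ ω_n = 0.634 rad/s, and ζ = 0.498/(2ω_n) = 0.393.
%OS = 100·exp(−πζ/√(1−ζ²)) = 26.1%.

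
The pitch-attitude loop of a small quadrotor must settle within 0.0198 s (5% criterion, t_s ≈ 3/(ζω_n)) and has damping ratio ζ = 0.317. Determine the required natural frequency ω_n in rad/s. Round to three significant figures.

ω_n ≈ 478 rad/s

Rearranging t_s ≈ 3/(ζω_n) gives ω_n = 3/(ζ·t_s) = 3/(0.317 × 0.0198) = 478 rad/s.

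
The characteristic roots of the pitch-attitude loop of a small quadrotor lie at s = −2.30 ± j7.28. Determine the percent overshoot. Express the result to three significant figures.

The poles are at −σ ± jω_d with σ = 2.30 and ω_d = 7.28, so ω_n = √(σ²+ω_d²) = 7.63 rad/s and ζ = σ/ω_n = 0.301.
Overshoot: exp(−π·0.301/√(1−0.301²)) = 0.371, i.e. 37.1%.

%OS ≈ 37.1%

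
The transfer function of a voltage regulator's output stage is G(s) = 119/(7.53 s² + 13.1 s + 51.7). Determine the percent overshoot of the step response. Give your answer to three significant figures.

Dividing through by 7.53: denominator becomes s² + 1.740 s + 6.866.
So ω_n = √6.866 = 2.62 rad/s and ζ = 1.740/(2·2.62) = 0.332.
%OS = 100 e^{−πζ/√(1−ζ²)} with ζ = 0.332 gives 33.1%.

%OS ≈ 33.1%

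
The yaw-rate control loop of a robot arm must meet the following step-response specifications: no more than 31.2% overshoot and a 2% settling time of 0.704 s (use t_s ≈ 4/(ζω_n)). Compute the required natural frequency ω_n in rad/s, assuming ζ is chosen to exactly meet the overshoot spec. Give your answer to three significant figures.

From %OS = 100·exp(−πζ/√(1−ζ²)), invert to get ζ = −ln(OS)/√(π² + ln²(OS)) with OS = 0.312.
−ln 0.312 = 1.165, so ζ = 1.165/√(π² + 1.357) = 0.348.
From t_s ≈ 4/(ζω_n): ω_n = 4/(ζ·t_s) = 4/(0.348·0.704) = 16.3 rad/s.

ω_n ≈ 16.3 rad/s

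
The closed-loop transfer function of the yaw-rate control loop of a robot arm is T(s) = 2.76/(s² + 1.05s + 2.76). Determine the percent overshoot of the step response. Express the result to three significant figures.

Comparing the denominator to s² + 2ζω_n s + ω_n²: ω_n = √2.76 = 1.66 rad/s, and 2ζω_n = 1.05 so ζ = 1.05/(2·1.66) = 0.316.
%OS = 100·exp(−πζ/√(1−ζ²)) = 35.1%.

%OS ≈ 35.1%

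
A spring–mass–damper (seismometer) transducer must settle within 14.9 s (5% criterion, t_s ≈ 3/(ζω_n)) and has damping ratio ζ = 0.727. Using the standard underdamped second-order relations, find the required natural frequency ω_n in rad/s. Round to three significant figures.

ω_n ≈ 0.277 rad/s

Rearranging t_s ≈ 3/(ζω_n) gives ω_n = 3/(ζ·t_s) = 3/(0.727 × 14.9) = 0.277 rad/s.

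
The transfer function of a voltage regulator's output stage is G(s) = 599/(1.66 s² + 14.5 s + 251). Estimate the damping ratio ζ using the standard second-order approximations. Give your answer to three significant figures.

ζ ≈ 0.355

Dividing through by 1.66: denominator becomes s² + 8.735 s + 151.2.
So ω_n = √151.2 = 12.3 rad/s and ζ = 8.735/(2·12.3) = 0.355.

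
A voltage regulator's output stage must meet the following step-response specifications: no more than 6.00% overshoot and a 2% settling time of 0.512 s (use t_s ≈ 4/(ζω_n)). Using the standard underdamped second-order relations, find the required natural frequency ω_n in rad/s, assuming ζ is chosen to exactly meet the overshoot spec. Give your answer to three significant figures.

ω_n ≈ 11.7 rad/s

ζ = −ln(OS)/√(π² + (ln OS)²). With OS = 0.0600, ln OS = −2.813 and ζ = 2.813/4.217 = 0.667.
From t_s ≈ 4/(ζω_n): ω_n = 4/(ζ·t_s) = 4/(0.667·0.512) = 11.7 rad/s.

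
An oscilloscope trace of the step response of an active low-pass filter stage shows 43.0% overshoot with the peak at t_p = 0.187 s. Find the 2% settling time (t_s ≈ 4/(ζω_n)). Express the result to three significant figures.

t_s ≈ 0.886 s

The overshoot fixes ζ = −ln(OS)/√(π²+ln²(OS)) = 0.259.
From t_p = π/ω_d, ω_d = π/0.187 = 16.8 rad/s, so ω_n = ω_d/√(1−ζ²) = 17.4 rad/s.
t_s ≈ 4/(ζω_n) = 4/(0.259·17.4) = 0.886 s.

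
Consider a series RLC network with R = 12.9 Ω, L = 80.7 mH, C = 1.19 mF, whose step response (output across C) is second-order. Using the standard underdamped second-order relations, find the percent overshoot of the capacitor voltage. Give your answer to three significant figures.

For a series RLC circuit (capacitor voltage as output), ω_n = 1/√(LC) = 1/√(80.7 mH · 1.19 mF) = 102 rad/s.
ζ = (R/2)·√(C/L) = (12.9/2)·√(1.19 mF/80.7 mH) = 0.783.
%OS = 100·exp(−πζ/√(1−ζ²)) = 1.91%.

%OS ≈ 1.91%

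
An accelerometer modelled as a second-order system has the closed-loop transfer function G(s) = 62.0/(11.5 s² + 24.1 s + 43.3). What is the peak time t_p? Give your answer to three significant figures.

Dividing through by 11.5: denominator becomes s² + 2.096 s + 3.765.
So ω_n = √3.765 = 1.94 rad/s and ζ = 2.096/(2·1.94) = 0.540.
ω_d = ω_n√(1−ζ²) = 1.63 rad/s. t_p = π/ω_d = 1.92 s.

t_p ≈ 1.92 s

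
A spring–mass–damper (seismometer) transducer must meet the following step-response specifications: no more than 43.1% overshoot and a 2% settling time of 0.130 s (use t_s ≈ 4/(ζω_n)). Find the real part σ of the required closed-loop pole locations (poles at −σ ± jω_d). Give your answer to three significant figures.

σ ≈ 30.8

The settling-time spec alone fixes σ = ζω_n = 4/t_s = 4/0.130 = 30.8.
(Overshoot then fixes ζ = 0.259 and hence ω_d = σ·√(1−ζ²)/ζ = 115 rad/s.)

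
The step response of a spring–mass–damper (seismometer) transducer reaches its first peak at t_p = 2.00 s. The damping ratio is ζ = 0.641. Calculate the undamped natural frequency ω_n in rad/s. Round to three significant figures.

ω_n ≈ 2.05 rad/s

Peak time t_p = π/ω_d, so ω_d = π/t_p = π/2.00 = 1.57 rad/s.
ω_n = ω_d/√(1−ζ²) = 1.57/√0.589 = 2.05 rad/s.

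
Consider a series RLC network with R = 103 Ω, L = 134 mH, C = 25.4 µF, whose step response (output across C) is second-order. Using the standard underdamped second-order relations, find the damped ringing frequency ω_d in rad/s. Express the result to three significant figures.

ω_d ≈ 382 rad/s

For a series RLC circuit (capacitor voltage as output), ω_n = 1/√(LC) = 1/√(134 mH · 25.4 µF) = 542 rad/s.
ζ = (R/2)·√(C/L) = (103/2)·√(25.4 µF/134 mH) = 0.709.
ω_d = ω_n√(1−ζ²) = 382 rad/s.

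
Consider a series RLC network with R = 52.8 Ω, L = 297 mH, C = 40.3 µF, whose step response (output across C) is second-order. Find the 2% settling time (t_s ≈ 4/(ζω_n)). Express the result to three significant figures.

For a series RLC circuit (capacitor voltage as output), ω_n = 1/√(LC) = 1/√(297 mH · 40.3 µF) = 289 rad/s.
ζ = (R/2)·√(C/L) = (52.8/2)·√(40.3 µF/297 mH) = 0.308.
t_s ≈ 4/(ζω_n) = 0.0450 s.

t_s ≈ 0.0450 s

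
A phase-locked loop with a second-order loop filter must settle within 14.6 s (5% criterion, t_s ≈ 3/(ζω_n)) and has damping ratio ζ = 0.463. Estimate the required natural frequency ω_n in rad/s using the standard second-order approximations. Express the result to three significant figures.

ω_n ≈ 0.444 rad/s

Rearranging t_s ≈ 3/(ζω_n) gives ω_n = 3/(ζ·t_s) = 3/(0.463 × 14.6) = 0.444 rad/s.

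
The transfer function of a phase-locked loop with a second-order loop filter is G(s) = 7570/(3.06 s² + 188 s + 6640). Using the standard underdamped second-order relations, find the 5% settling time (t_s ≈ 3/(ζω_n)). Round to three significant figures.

Dividing through by 3.06: denominator becomes s² + 61.44 s + 2170.
So ω_n = √2170 = 46.6 rad/s and ζ = 61.44/(2·46.6) = 0.659.
t_s ≈ 3/(ζω_n) = 0.0977 s.

t_s ≈ 0.0977 s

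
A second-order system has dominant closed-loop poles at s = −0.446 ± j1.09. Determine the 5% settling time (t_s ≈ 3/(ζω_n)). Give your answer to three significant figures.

For poles at −σ ± jω_d, ζω_n = σ = 0.446, so t_s ≈ 3/σ = 6.73 s.

t_s ≈ 6.73 s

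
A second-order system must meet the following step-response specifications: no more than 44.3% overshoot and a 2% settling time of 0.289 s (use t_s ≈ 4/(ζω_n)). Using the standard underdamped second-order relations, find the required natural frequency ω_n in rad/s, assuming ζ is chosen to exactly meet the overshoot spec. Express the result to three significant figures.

From %OS = 100·exp(−πζ/√(1−ζ²)), invert to get ζ = −ln(OS)/√(π² + ln²(OS)) with OS = 0.443.
−ln 0.443 = 0.8142, so ζ = 0.8142/√(π² + 0.6629) = 0.251.
From t_s ≈ 4/(ζω_n): ω_n = 4/(ζ·t_s) = 4/(0.251·0.289) = 55.2 rad/s.

ω_n ≈ 55.2 rad/s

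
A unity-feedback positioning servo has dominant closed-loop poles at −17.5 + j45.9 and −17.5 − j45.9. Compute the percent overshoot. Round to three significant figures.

%OS ≈ 30.2%

With σ = 17.5, ω_d = 45.9: ω_n = √(σ²+ω_d²) = 49.1 rad/s, ζ = σ/ω_n = 0.356.
%OS = 100 e^{−πζ/√(1−ζ²)} with ζ = 0.356 gives 30.2%.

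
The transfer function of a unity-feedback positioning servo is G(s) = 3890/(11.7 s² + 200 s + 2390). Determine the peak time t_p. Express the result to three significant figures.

Dividing through by 11.7: denominator becomes s² + 17.09 s + 204.3.
So ω_n = √204.3 = 14.3 rad/s and ζ = 17.09/(2·14.3) = 0.598.
The damped frequency ω_d = ω_n√(1−ζ²) = 11.5 rad/s. t_p = π/ω_d = 0.274 s.

t_p ≈ 0.274 s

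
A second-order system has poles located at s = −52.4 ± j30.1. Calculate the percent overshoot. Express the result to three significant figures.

%OS ≈ 0.422%

The poles are at −σ ± jω_d with σ = 52.4 and ω_d = 30.1, so ω_n = √(σ²+ω_d²) = 60.4 rad/s and ζ = σ/ω_n = 0.867.
%OS = 100·exp(−πζ/√(1−ζ²)) = 0.422%.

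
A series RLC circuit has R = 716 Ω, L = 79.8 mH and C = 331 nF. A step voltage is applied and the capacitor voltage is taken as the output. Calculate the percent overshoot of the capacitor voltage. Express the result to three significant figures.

For a series RLC circuit (capacitor voltage as output), ω_n = 1/√(LC) = 1/√(79.8 mH · 331 nF) = 6150 rad/s.
ζ = (R/2)·√(C/L) = (716/2)·√(331 nF/79.8 mH) = 0.729.
%OS = 100 e^{−πζ/√(1−ζ²)} with ζ = 0.729 gives 3.52%.

%OS ≈ 3.52%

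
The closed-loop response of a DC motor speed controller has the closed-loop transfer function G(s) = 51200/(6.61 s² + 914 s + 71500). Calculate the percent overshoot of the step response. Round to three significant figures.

%OS ≈ 6.11%

Dividing through by 6.61: denominator becomes s² + 138.3 s + 10820.
So ω_n = √10820 = 104 rad/s and ζ = 138.3/(2·104) = 0.665.
%OS = 100·exp(−πζ/√(1−ζ²)) = 6.11%.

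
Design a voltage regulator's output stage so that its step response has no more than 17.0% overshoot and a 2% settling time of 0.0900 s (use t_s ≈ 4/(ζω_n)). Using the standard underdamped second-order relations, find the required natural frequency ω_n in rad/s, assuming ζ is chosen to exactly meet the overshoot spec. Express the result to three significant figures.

ω_n ≈ 90.5 rad/s

ζ = −ln(OS)/√(π² + (ln OS)²). With OS = 0.170, ln OS = −1.772 and ζ = 1.772/3.607 = 0.491.
From t_s ≈ 4/(ζω_n): ω_n = 4/(ζ·t_s) = 4/(0.491·0.0900) = 90.5 rad/s.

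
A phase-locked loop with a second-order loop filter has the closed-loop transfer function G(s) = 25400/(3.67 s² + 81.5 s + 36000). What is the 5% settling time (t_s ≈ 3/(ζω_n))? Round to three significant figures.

t_s ≈ 0.270 s

Dividing through by 3.67: denominator becomes s² + 22.21 s + 9809.
So ω_n = √9809 = 99.0 rad/s and ζ = 22.21/(2·99.0) = 0.112.
t_s ≈ 3/(ζω_n) = 0.270 s.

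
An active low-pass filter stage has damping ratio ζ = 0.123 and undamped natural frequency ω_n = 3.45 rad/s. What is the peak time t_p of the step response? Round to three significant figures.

t_p ≈ 0.918 s

The damped frequency is ω_d = ω_n√(1−ζ²) = 3.45·√(1−0.0151) = 3.42 rad/s.
Peak time t_p = π/ω_d = π/3.42 = 0.918 s.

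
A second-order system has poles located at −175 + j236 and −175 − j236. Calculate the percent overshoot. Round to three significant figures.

|pole| = ω_n = √(175² + 236²) = 294 rad/s; ζ = cos θ = σ/ω_n = 0.596.
Overshoot: exp(−π·0.596/√(1−0.596²)) = 0.0973, i.e. 9.73%.

%OS ≈ 9.73%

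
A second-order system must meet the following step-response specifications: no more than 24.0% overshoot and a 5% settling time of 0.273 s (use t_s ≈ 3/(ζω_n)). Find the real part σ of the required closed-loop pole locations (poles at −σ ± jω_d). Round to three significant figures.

The settling-time spec alone fixes σ = ζω_n = 3/t_s = 3/0.273 = 11.0.
(Overshoot then fixes ζ = 0.414 and hence ω_d = σ·√(1−ζ²)/ζ = 24.2 rad/s.)

σ ≈ 11.0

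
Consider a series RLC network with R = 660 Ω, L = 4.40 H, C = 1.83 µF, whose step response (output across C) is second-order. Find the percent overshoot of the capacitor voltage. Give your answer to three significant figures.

For a series RLC circuit (capacitor voltage as output), ω_n = 1/√(LC) = 1/√(4.40 H · 1.83 µF) = 352 rad/s.
ζ = (R/2)·√(C/L) = (660/2)·√(1.83 µF/4.40 H) = 0.213.
%OS = 100·exp(−πζ/√(1−ζ²)) = 50.4%.

%OS ≈ 50.4%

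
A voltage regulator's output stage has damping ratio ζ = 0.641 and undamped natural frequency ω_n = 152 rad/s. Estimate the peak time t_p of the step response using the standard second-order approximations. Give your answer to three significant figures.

The damped frequency is ω_d = ω_n√(1−ζ²) = 152·√(1−0.411) = 117 rad/s.
Peak time t_p = π/ω_d = π/117 = 0.0269 s.

t_p ≈ 0.0269 s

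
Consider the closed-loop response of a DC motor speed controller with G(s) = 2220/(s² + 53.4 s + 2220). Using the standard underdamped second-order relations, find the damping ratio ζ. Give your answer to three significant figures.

Comparing the denominator to s² + 2ζω_n s + ω_n²: ω_n = √2220 = 47.1 rad/s, and 2ζω_n = 53.4 so ζ = 53.4/(2·47.1) = 0.567.

ζ ≈ 0.567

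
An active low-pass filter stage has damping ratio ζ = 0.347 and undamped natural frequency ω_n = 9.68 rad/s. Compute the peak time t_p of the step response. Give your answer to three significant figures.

t_p ≈ 0.346 s

The damped frequency is ω_d = ω_n√(1−ζ²) = 9.68·√(1−0.120) = 9.08 rad/s.
Peak time t_p = π/ω_d = π/9.08 = 0.346 s.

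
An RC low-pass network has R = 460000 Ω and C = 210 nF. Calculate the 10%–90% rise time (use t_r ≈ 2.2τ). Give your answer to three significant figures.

τ = RC = 460000 × 210 nF = 0.0966 s.
t_r ≈ 2.2τ = 0.213 s.

t_r ≈ 0.213 s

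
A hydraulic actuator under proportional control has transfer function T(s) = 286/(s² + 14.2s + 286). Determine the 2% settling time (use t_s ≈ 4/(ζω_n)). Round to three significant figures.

Comparing the denominator to s² + 2ζω_n s + ω_n²: ω_n = √286 = 16.9 rad/s, and 2ζω_n = 14.2 so ζ = 14.2/(2·16.9) = 0.420.
t_s ≈ 4/(ζω_n) = 4/(0.420·16.9) = 0.563 s.

t_s ≈ 0.563 s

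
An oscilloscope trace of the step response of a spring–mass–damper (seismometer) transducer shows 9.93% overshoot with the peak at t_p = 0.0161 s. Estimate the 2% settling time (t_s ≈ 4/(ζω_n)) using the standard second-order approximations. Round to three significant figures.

t_s ≈ 0.0279 s

From the overshoot, ζ = −ln(OS)/√(π²+ln²(OS)) = 0.592.
From t_p = π/ω_d, ω_d = π/0.0161 = 195 rad/s, so ω_n = ω_d/√(1−ζ²) = 242 rad/s.
t_s ≈ 4/(ζω_n) = 4/(0.592·242) = 0.0279 s.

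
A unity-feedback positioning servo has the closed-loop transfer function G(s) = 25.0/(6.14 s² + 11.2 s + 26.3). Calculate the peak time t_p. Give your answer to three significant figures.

t_p ≈ 1.69 s

Dividing through by 6.14: denominator becomes s² + 1.824 s + 4.283.
So ω_n = √4.283 = 2.07 rad/s and ζ = 1.824/(2·2.07) = 0.441.
The damped frequency ω_d = ω_n√(1−ζ²) = 1.86 rad/s. t_p = π/ω_d = 1.69 s.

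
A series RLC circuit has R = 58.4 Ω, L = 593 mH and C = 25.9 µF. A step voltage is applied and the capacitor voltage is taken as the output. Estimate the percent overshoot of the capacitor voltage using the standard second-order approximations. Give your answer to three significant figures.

For a series RLC circuit (capacitor voltage as output), ω_n = 1/√(LC) = 1/√(593 mH · 25.9 µF) = 255 rad/s.
ζ = (R/2)·√(C/L) = (58.4/2)·√(25.9 µF/593 mH) = 0.193.
%OS = 100·exp(−πζ/√(1−ζ²)) = 53.9%.

%OS ≈ 53.9%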